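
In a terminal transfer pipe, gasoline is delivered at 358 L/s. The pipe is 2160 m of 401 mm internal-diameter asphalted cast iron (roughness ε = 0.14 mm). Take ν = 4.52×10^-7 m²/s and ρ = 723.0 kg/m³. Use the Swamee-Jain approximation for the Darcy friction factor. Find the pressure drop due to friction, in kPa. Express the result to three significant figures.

V = 4Q/(πD²) = 4·0.358/(π·0.401²) = 2.835 m/s
Re = VD/ν = 2.835·0.401/4.52×10^-7 = 2.51×10^6 → turbulent
ε/D = 0.14/401 = 3.49×10^-4
Swamee-Jain: f = 0.01577
h_f = f(L/D)V²/(2g) = 0.01577·(2160/0.401)·2.835²/(2·9.81) = 34.79 m
Δp = ρg·h_f = 723.0·9.81·34.79 = 246.7 kPa

Δp ≈ 247 kPa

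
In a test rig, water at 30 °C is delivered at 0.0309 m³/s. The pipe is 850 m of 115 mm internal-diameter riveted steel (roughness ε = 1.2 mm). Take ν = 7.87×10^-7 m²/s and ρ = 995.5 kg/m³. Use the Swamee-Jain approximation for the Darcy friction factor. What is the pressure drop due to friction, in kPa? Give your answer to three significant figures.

Δp ≈ 1260 kPa

V = 4Q/(πD²) = 4·0.0309/(π·0.115²) = 2.975 m/s
Re = VD/ν = 2.975·0.115/7.87×10^-7 = 4.35×10^5 → turbulent
ε/D = 1.2/115 = 0.0104
Swamee-Jain: f = 0.03868
h_f = f(L/D)V²/(2g) = 0.03868·(850/0.115)·2.975²/(2·9.81) = 129.0 m
Δp = ρg·h_f = 995.5·9.81·129.0 = 1259 kPa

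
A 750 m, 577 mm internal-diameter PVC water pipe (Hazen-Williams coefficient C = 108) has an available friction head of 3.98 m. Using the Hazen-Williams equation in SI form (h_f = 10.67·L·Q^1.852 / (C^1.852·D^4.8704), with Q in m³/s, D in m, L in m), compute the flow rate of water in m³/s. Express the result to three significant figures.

Q ≈ 0.419 m³/s

Rearranging: Q = [h_f·C^1.852·D^4.8704 / (10.67·L)]^(1/1.852)
Q = [3.98·108^1.852·0.577^4.8704 / (10.67·750)]^0.540 = 0.4185 m³/s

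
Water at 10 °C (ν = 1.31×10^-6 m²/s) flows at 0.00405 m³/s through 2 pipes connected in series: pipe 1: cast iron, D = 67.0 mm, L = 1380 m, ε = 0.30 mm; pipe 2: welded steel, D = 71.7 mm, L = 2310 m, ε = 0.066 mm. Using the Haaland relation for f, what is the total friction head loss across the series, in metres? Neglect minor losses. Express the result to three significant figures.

Pipe 1: V = 1.149 m/s, Re = 5.88×10^4, ε/D = 0.00448, f = 0.03095, h_1 = f(L/D)V²/2g = 42.88 m
Pipe 2: V = 1.003 m/s, Re = 5.49×10^4, ε/D = 9.21×10^-4, f = 0.02321, h_2 = f(L/D)V²/2g = 38.34 m
Series → Q common, losses add: H = Σh = 81.22 m

H ≈ 81.2 m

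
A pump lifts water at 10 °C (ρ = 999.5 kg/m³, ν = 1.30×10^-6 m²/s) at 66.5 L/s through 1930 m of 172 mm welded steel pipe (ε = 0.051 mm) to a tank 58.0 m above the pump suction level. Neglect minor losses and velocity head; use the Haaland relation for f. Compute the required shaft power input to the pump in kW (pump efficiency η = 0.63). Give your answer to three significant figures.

V = 4Q/(πD²) = 2.862 m/s; Re = 3.79×10^5; ε/D = 2.97×10^-4; f = 0.01645
h_f = f(L/D)V²/2g = 77.07 m
Total head H = z + h_f = 58.0 + 77.07 = 135.1 m
P_hyd = ρgQH = 999.5·9.81·0.0665·135.1 = 88.07 kW
P_shaft = P_hyd/η = 88.07/0.63 = 139.8 kW

P_shaft ≈ 140 kW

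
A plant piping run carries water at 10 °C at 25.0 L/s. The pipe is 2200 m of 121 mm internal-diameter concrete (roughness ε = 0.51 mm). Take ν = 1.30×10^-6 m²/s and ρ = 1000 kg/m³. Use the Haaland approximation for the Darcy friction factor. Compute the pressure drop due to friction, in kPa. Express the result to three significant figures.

Δp ≈ 1260 kPa

V = 4Q/(πD²) = 4·0.0250/(π·0.121²) = 2.174 m/s
Re = VD/ν = 2.174·0.121/1.30×10^-6 = 2.02×10^5 → turbulent
ε/D = 0.51/121 = 0.00421
Haaland: f = 0.02939
h_f = f(L/D)V²/(2g) = 0.02939·(2200/0.121)·2.174²/(2·9.81) = 128.7 m
Δp = ρg·h_f = 1000·9.81·128.7 = 1263 kPa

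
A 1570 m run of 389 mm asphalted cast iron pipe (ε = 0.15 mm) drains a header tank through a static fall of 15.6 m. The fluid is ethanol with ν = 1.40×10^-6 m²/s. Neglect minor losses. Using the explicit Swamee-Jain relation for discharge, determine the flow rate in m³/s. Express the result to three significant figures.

Q ≈ 0.253 m³/s

Swamee-Jain (Type II): Q = -0.965·√(gD⁵h_f/L)·ln[ε/(3.7D) + √(3.17ν²L/(gD³h_f))]
√(gD⁵h_f/L) = √(9.81·0.389⁵·15.6/1570) = 0.02947
ε/(3.7D) = 1.04×10^-4; √(3.17ν²L/(gD³h_f)) = 3.29×10^-5
Q = -0.965·0.02947·ln(1.371×10^-4) = 0.2529 m³/s
Check: V = 2.13 m/s, Re = 5.91×10^5, f = 0.01686, h_f = 15.7 m ≈ 15.6 m ✓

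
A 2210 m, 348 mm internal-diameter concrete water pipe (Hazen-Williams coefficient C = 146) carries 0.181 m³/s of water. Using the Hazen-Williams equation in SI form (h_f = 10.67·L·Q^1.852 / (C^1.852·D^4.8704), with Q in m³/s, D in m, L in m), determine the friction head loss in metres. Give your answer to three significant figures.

h_f ≈ 16.7 m

h_f = 10.67·2210·0.181^1.852 / (146^1.852·0.348^4.8704) = 16.68 m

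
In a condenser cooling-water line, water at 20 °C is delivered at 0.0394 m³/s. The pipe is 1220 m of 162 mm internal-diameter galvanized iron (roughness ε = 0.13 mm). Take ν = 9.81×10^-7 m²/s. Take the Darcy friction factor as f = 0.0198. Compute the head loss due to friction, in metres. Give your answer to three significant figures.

V = 4Q/(πD²) = 4·0.0394/(π·0.162²) = 1.912 m/s
h_f = f(L/D)V²/(2g) = 0.01980·(1220/0.162)·1.912²/(2·9.81) = 27.77 m

h_f ≈ 27.8 m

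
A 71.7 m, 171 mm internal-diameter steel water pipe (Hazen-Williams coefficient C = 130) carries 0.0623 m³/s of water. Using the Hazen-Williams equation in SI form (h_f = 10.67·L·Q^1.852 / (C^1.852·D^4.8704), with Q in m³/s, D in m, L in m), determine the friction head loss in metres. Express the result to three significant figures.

h_f = 10.67·71.7·0.0623^1.852 / (130^1.852·0.171^4.8704) = 2.963 m

h_f ≈ 2.96 m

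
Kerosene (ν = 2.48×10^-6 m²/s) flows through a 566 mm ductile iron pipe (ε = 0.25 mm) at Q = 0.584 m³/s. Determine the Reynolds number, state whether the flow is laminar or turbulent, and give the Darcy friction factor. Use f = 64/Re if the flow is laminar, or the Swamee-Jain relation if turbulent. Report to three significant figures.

V = 4Q/(πD²) = 2.321 m/s
Re = VD/ν = 2.321·0.566/2.48×10^-6 = 5.30×10^5
Re > 4000 → turbulent; ε/D = 4.42×10^-4
Swamee-Jain: f = 0.01735

Re ≈ 5.30×10^5; turbulent; f ≈ 0.0173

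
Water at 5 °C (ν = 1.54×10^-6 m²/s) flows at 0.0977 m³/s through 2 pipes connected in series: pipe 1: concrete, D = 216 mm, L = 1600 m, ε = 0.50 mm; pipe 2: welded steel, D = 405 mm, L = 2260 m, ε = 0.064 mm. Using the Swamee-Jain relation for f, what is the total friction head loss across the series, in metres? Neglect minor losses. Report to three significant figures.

H ≈ 69.7 m

Pipe 1: V = 2.666 m/s, Re = 3.74×10^5, ε/D = 0.00231, f = 0.02493, h_1 = f(L/D)V²/2g = 66.90 m
Pipe 2: V = 0.7584 m/s, Re = 1.99×10^5, ε/D = 1.58×10^-4, f = 0.01684, h_2 = f(L/D)V²/2g = 2.755 m
Series → Q common, losses add: H = Σh = 69.66 m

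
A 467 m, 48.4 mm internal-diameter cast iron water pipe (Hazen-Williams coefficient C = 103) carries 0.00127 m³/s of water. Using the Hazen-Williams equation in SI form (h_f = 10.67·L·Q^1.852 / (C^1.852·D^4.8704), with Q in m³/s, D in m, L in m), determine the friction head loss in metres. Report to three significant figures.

h_f ≈ 10.3 m

h_f = 10.67·467·0.00127^1.852 / (103^1.852·0.0484^4.8704) = 10.26 m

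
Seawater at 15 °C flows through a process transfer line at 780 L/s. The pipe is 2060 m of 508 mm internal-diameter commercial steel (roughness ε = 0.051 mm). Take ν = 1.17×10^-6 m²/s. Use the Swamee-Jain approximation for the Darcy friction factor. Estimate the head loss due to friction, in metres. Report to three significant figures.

h_f ≈ 39.9 m

V = 4Q/(πD²) = 4·0.780/(π·0.508²) = 3.848 m/s
Re = VD/ν = 3.848·0.508/1.17×10^-6 = 1.67×10^6 → turbulent
ε/D = 0.051/508 = 1.00×10^-4
Swamee-Jain: f = 0.01302
h_f = f(L/D)V²/(2g) = 0.01302·(2060/0.508)·3.848²/(2·9.81) = 39.86 m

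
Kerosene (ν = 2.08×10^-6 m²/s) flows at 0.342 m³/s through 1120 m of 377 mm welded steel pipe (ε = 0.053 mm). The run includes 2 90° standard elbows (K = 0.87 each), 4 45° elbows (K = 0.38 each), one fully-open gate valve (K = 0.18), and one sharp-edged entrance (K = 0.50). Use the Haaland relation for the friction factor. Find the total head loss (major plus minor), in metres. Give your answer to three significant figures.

V = 4Q/(πD²) = 3.064 m/s; V²/2g = 0.4784 m
Re = 5.55×10^5, ε/D = 1.41×10^-4 → f = 0.01455 (Haaland)
Major: h_f = f(L/D)·V²/2g = 0.01455·2971·0.4784 = 20.69 m
Minor: ΣK = 3.94; h_m = ΣK·V²/2g = 1.885 m
Total H_L = 20.69 + 1.885 = 22.57 m

H_L ≈ 22.6 m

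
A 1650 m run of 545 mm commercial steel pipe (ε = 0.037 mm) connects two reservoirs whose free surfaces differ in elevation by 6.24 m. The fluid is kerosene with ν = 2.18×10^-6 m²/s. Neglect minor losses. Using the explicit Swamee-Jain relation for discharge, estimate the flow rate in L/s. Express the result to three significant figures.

Swamee-Jain (Type II): Q = -0.965·√(gD⁵h_f/L)·ln[ε/(3.7D) + √(3.17ν²L/(gD³h_f))]
√(gD⁵h_f/L) = √(9.81·0.545⁵·6.24/1650) = 0.04224
ε/(3.7D) = 1.83×10^-5; √(3.17ν²L/(gD³h_f)) = 5.01×10^-5
Q = -0.965·0.04224·ln(6.843×10^-5) = 0.3908 m³/s
Check: V = 1.68 m/s, Re = 4.19×10^5, f = 0.01441, h_f = 6.24 m ≈ 6.24 m ✓

Q ≈ 391 L/s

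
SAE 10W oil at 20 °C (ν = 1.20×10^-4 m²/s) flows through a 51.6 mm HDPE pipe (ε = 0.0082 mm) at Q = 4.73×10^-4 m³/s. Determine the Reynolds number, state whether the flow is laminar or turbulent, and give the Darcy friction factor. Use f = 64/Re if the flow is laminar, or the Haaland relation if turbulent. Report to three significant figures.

V = 4Q/(πD²) = 0.2262 m/s
Re = VD/ν = 0.2262·0.0516/1.20×10^-4 = 97.3
Re < 2300 → laminar → f = 64/Re = 0.6580

Re ≈ 97.3; laminar; f = 64/Re ≈ 0.658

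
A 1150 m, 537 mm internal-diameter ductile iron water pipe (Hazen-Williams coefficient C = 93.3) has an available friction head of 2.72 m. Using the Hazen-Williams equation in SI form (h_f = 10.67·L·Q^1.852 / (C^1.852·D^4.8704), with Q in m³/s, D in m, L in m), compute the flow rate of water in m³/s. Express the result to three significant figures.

Rearranging: Q = [h_f·C^1.852·D^4.8704 / (10.67·L)]^(1/1.852)
Q = [2.72·93.3^1.852·0.537^4.8704 / (10.67·1150)]^0.540 = 0.1935 m³/s

Q ≈ 0.193 m³/s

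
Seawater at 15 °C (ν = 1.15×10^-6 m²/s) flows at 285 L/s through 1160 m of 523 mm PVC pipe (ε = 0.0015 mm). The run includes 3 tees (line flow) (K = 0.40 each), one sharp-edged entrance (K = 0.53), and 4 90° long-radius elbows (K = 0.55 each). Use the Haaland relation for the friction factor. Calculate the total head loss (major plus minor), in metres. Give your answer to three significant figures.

V = 4Q/(πD²) = 1.327 m/s; V²/2g = 0.08970 m
Re = 6.03×10^5, ε/D = 2.87×10^-6 → f = 0.01267 (Haaland)
Major: h_f = f(L/D)·V²/2g = 0.01267·2218·0.08970 = 2.521 m
Minor: ΣK = 3.93; h_m = ΣK·V²/2g = 0.3525 m
Total H_L = 2.521 + 0.3525 = 2.873 m

H_L ≈ 2.87 m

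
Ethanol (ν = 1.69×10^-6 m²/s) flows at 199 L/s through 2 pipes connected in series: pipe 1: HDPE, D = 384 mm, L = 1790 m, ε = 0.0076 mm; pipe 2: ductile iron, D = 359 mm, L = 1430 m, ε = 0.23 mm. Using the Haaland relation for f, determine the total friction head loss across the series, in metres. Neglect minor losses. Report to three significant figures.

H ≈ 24.3 m

Pipe 1: V = 1.718 m/s, Re = 3.90×10^5, ε/D = 1.98×10^-5, f = 0.01386, h_1 = f(L/D)V²/2g = 9.721 m
Pipe 2: V = 1.966 m/s, Re = 4.18×10^5, ε/D = 6.41×10^-4, f = 0.01855, h_2 = f(L/D)V²/2g = 14.55 m
Series → Q common, losses add: H = Σh = 24.27 m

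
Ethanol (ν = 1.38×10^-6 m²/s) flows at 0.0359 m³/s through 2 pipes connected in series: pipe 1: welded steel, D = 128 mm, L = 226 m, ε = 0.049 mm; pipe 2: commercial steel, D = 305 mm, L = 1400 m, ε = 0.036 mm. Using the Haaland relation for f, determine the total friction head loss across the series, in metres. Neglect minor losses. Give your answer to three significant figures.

H ≈ 13.3 m

Pipe 1: V = 2.790 m/s, Re = 2.59×10^5, ε/D = 3.83×10^-4, f = 0.01757, h_1 = f(L/D)V²/2g = 12.31 m
Pipe 2: V = 0.4914 m/s, Re = 1.09×10^5, ε/D = 1.18×10^-4, f = 0.01808, h_2 = f(L/D)V²/2g = 1.021 m
Series → Q common, losses add: H = Σh = 13.33 m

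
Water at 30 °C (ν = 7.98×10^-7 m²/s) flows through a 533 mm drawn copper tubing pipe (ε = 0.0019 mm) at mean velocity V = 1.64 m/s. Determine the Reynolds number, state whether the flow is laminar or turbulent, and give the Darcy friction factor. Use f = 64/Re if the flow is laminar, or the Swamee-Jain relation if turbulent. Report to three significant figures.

Re = VD/ν = 1.640·0.533/7.98×10^-7 = 1.10×10^6
Re > 4000 → turbulent; ε/D = 3.56×10^-6
Swamee-Jain: f = 0.01153

Re ≈ 1.10×10^6; turbulent; f ≈ 0.0115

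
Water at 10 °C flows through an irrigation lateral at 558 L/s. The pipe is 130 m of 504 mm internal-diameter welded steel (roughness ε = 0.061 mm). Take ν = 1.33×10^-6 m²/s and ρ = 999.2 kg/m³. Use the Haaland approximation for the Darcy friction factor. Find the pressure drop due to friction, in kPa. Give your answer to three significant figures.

Δp ≈ 13.7 kPa

V = 4Q/(πD²) = 4·0.558/(π·0.504²) = 2.797 m/s
Re = VD/ν = 2.797·0.504/1.33×10^-6 = 1.06×10^6 → turbulent
ε/D = 0.061/504 = 1.21×10^-4
Haaland: f = 0.01357
h_f = f(L/D)V²/(2g) = 0.01357·(130/0.504)·2.797²/(2·9.81) = 1.396 m
Δp = ρg·h_f = 999.2·9.81·1.396 = 13.68 kPa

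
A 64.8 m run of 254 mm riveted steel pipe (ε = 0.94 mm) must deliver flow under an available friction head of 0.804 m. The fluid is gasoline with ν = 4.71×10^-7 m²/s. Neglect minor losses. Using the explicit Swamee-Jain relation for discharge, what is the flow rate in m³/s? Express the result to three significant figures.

Q ≈ 0.0754 m³/s

Swamee-Jain (Type II): Q = -0.965·√(gD⁵h_f/L)·ln[ε/(3.7D) + √(3.17ν²L/(gD³h_f))]
√(gD⁵h_f/L) = √(9.81·0.254⁵·0.804/64.8) = 0.01134
ε/(3.7D) = 0.00100; √(3.17ν²L/(gD³h_f)) = 1.88×10^-5
Q = -0.965·0.01134·ln(0.001019) = 0.07541 m³/s
Check: V = 1.49 m/s, Re = 8.03×10^5, f = 0.02800, h_f = 0.806 m ≈ 0.804 m ✓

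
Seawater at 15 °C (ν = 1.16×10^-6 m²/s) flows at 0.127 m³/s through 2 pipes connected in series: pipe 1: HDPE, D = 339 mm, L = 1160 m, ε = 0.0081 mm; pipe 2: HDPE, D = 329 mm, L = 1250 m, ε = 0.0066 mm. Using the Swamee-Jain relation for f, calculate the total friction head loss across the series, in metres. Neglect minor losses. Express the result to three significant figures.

H ≈ 10.8 m

Pipe 1: V = 1.407 m/s, Re = 4.11×10^5, ε/D = 2.39×10^-5, f = 0.01389, h_1 = f(L/D)V²/2g = 4.798 m
Pipe 2: V = 1.494 m/s, Re = 4.24×10^5, ε/D = 2.01×10^-5, f = 0.01377, h_2 = f(L/D)V²/2g = 5.953 m
Series → Q common, losses add: H = Σh = 10.75 m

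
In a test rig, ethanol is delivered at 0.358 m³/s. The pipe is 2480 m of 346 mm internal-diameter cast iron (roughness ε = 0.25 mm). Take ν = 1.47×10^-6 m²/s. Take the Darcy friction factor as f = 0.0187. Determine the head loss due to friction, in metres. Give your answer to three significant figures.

V = 4Q/(πD²) = 4·0.358/(π·0.346²) = 3.808 m/s
h_f = f(L/D)V²/(2g) = 0.01870·(2480/0.346)·3.808²/(2·9.81) = 99.04 m

h_f ≈ 99.0 m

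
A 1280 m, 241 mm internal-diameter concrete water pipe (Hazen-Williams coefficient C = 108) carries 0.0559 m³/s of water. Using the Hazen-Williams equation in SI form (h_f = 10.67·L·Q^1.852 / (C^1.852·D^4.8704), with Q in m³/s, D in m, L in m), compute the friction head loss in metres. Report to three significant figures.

h_f = 10.67·1280·0.0559^1.852 / (108^1.852·0.241^4.8704) = 11.47 m

h_f ≈ 11.5 m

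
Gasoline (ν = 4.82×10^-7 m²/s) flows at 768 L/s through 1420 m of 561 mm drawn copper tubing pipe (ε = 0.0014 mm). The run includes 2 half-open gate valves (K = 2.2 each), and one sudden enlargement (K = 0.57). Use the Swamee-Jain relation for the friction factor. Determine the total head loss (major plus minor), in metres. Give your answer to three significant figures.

V = 4Q/(πD²) = 3.107 m/s; V²/2g = 0.4920 m
Re = 3.62×10^6, ε/D = 2.50×10^-6 → f = 0.009595 (Swamee-Jain)
Major: h_f = f(L/D)·V²/2g = 0.009595·2531·0.4920 = 11.95 m
Minor: ΣK = 4.97; h_m = ΣK·V²/2g = 2.445 m
Total H_L = 11.95 + 2.445 = 14.39 m

H_L ≈ 14.4 m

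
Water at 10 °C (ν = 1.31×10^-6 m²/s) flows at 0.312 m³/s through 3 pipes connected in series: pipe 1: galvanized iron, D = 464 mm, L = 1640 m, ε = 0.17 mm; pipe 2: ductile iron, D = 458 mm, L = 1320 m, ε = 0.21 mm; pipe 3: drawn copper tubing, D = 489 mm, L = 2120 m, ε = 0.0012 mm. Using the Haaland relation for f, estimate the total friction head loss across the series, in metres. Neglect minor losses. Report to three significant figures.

H ≈ 26.8 m

Pipe 1: V = 1.845 m/s, Re = 6.54×10^5, ε/D = 3.66×10^-4, f = 0.01644, h_1 = f(L/D)V²/2g = 10.08 m
Pipe 2: V = 1.894 m/s, Re = 6.62×10^5, ε/D = 4.59×10^-4, f = 0.01710, h_2 = f(L/D)V²/2g = 9.011 m
Pipe 3: V = 1.661 m/s, Re = 6.20×10^5, ε/D = 2.45×10^-6, f = 0.01261, h_3 = f(L/D)V²/2g = 7.687 m
Series → Q common, losses add: H = Σh = 26.78 m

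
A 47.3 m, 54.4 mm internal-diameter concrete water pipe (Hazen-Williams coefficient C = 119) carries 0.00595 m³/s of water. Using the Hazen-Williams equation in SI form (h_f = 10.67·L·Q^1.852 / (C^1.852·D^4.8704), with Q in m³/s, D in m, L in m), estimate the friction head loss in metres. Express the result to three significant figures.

h_f ≈ 7.86 m

h_f = 10.67·47.3·0.00595^1.852 / (119^1.852·0.0544^4.8704) = 7.864 m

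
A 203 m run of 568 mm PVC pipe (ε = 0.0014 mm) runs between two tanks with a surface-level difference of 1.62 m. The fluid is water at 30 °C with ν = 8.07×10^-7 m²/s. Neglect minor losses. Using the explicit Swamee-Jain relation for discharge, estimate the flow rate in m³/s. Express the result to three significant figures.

Q ≈ 0.740 m³/s

Swamee-Jain (Type II): Q = -0.965·√(gD⁵h_f/L)·ln[ε/(3.7D) + √(3.17ν²L/(gD³h_f))]
√(gD⁵h_f/L) = √(9.81·0.568⁵·1.62/203) = 0.06803
ε/(3.7D) = 6.66×10^-7; √(3.17ν²L/(gD³h_f)) = 1.20×10^-5
Q = -0.965·0.06803·ln(1.266×10^-5) = 0.7403 m³/s
Check: V = 2.92 m/s, Re = 2.06×10^6, f = 0.01042, h_f = 1.62 m ≈ 1.62 m ✓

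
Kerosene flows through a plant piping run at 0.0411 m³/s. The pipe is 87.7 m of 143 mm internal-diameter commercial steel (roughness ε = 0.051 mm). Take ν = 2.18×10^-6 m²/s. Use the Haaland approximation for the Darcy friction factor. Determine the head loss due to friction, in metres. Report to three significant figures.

V = 4Q/(πD²) = 4·0.0411/(π·0.143²) = 2.559 m/s
Re = VD/ν = 2.559·0.143/2.18×10^-6 = 1.68×10^5 → turbulent
ε/D = 0.051/143 = 3.57×10^-4
Haaland: f = 0.01819
h_f = f(L/D)V²/(2g) = 0.01819·(87.7/0.143)·2.559²/(2·9.81) = 3.723 m

h_f ≈ 3.72 m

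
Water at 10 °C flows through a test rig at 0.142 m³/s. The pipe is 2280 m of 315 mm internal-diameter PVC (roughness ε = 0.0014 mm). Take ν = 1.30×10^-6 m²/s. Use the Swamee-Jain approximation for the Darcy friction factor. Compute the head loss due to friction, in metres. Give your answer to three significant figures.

h_f ≈ 16.5 m

V = 4Q/(πD²) = 4·0.142/(π·0.315²) = 1.822 m/s
Re = VD/ν = 1.822·0.315/1.30×10^-6 = 4.42×10^5 → turbulent
ε/D = 0.0014/315 = 4.44×10^-6
Swamee-Jain: f = 0.01345
h_f = f(L/D)V²/(2g) = 0.01345·(2280/0.315)·1.822²/(2·9.81) = 16.48 m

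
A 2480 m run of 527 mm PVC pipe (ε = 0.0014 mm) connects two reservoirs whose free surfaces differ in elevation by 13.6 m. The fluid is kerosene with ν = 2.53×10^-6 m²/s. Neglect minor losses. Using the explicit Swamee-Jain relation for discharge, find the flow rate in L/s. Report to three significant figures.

Swamee-Jain (Type II): Q = -0.965·√(gD⁵h_f/L)·ln[ε/(3.7D) + √(3.17ν²L/(gD³h_f))]
√(gD⁵h_f/L) = √(9.81·0.527⁵·13.6/2480) = 0.04676
ε/(3.7D) = 7.18×10^-7; √(3.17ν²L/(gD³h_f)) = 5.08×10^-5
Q = -0.965·0.04676·ln(5.148×10^-5) = 0.4456 m³/s
Check: V = 2.04 m/s, Re = 4.26×10^5, f = 0.01352, h_f = 13.5 m ≈ 13.6 m ✓

Q ≈ 446 L/s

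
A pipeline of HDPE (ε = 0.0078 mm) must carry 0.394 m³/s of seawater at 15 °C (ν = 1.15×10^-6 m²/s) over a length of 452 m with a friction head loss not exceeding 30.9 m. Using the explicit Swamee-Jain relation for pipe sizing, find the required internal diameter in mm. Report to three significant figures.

Swamee-Jain (Type III): D = 0.66·[ε^1.25·(LQ²/(gh_f))^4.75 + ν·Q^9.4·(L/(gh_f))^5.2]^0.04
LQ²/(gh_f) = 0.2315; L/(gh_f) = 1.491
Term 1 = ε^1.25·(…)^4.75 = 3.95×10^-10; Term 2 = ν·Q^9.4·(…)^5.2 = 1.45×10^-9
D = 0.66·(3.95×10^-10 + 1.45×10^-9)^0.04 = 0.2952 m = 295 mm
Check: V = 5.76 m/s, Re = 1.48×10^6, f = 0.01164, h_f = 30.1 m ≈ 30.9 m ✓

D ≈ 295 mm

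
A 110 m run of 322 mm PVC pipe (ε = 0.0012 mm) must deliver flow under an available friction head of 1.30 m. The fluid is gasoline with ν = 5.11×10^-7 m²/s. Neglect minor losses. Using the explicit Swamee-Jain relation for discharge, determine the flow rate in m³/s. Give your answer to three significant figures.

Q ≈ 0.214 m³/s

Swamee-Jain (Type II): Q = -0.965·√(gD⁵h_f/L)·ln[ε/(3.7D) + √(3.17ν²L/(gD³h_f))]
√(gD⁵h_f/L) = √(9.81·0.322⁵·1.30/110) = 0.02003
ε/(3.7D) = 1.01×10^-6; √(3.17ν²L/(gD³h_f)) = 1.46×10^-5
Q = -0.965·0.02003·ln(1.563×10^-5) = 0.2139 m³/s
Check: V = 2.63 m/s, Re = 1.66×10^6, f = 0.01081, h_f = 1.30 m ≈ 1.30 m ✓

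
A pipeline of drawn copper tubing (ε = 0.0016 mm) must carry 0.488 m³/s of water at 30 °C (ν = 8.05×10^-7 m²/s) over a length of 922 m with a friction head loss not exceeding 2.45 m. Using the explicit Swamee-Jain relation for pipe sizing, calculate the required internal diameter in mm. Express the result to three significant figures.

D ≈ 614 mm

Swamee-Jain (Type III): D = 0.66·[ε^1.25·(LQ²/(gh_f))^4.75 + ν·Q^9.4·(L/(gh_f))^5.2]^0.04
LQ²/(gh_f) = 9.136; L/(gh_f) = 38.36
Term 1 = ε^1.25·(…)^4.75 = 0.00208; Term 2 = ν·Q^9.4·(…)^5.2 = 0.163
D = 0.66·(0.00208 + 0.163)^0.04 = 0.6142 m = 614 mm
Check: V = 1.65 m/s, Re = 1.26×10^6, f = 0.01125, h_f = 2.34 m ≈ 2.45 m ✓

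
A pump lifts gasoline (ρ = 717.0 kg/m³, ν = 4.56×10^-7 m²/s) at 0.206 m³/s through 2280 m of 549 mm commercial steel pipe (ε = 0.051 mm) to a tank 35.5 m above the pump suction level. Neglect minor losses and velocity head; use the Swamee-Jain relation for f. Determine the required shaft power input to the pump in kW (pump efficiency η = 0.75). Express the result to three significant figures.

P_shaft ≈ 72.7 kW

V = 4Q/(πD²) = 0.8702 m/s; Re = 1.05×10^6; ε/D = 9.29×10^-5; f = 0.01335
h_f = f(L/D)V²/2g = 2.140 m
Total head H = z + h_f = 35.5 + 2.140 = 37.64 m
P_hyd = ρgQH = 717.0·9.81·0.206·37.64 = 54.54 kW
P_shaft = P_hyd/η = 54.54/0.75 = 72.72 kW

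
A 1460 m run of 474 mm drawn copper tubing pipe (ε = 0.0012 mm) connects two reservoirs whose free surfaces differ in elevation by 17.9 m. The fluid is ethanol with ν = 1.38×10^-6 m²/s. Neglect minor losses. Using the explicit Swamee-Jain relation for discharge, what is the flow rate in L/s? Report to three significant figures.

Swamee-Jain (Type II): Q = -0.965·√(gD⁵h_f/L)·ln[ε/(3.7D) + √(3.17ν²L/(gD³h_f))]
√(gD⁵h_f/L) = √(9.81·0.474⁵·17.9/1460) = 0.05365
ε/(3.7D) = 6.84×10^-7; √(3.17ν²L/(gD³h_f)) = 2.17×10^-5
Q = -0.965·0.05365·ln(2.239×10^-5) = 0.5543 m³/s
Check: V = 3.14 m/s, Re = 1.08×10^6, f = 0.01153, h_f = 17.9 m ≈ 17.9 m ✓

Q ≈ 554 L/s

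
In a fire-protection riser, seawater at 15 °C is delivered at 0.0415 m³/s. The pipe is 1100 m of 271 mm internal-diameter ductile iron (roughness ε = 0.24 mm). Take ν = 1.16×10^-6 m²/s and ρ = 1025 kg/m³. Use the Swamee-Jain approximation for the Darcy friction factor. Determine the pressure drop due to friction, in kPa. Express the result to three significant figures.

Δp ≈ 22.6 kPa

V = 4Q/(πD²) = 4·0.0415/(π·0.271²) = 0.7195 m/s
Re = VD/ν = 0.7195·0.271/1.16×10^-6 = 1.68×10^5 → turbulent
ε/D = 0.24/271 = 8.86×10^-4
Swamee-Jain: f = 0.02098
h_f = f(L/D)V²/(2g) = 0.02098·(1100/0.271)·0.7195²/(2·9.81) = 2.247 m
Δp = ρg·h_f = 1025·9.81·2.247 = 22.59 kPa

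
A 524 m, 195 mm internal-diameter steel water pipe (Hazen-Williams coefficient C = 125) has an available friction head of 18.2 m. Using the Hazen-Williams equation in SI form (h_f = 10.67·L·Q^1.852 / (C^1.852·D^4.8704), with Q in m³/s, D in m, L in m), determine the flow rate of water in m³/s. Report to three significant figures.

Rearranging: Q = [h_f·C^1.852·D^4.8704 / (10.67·L)]^(1/1.852)
Q = [18.2·125^1.852·0.195^4.8704 / (10.67·524)]^0.540 = 0.07704 m³/s

Q ≈ 0.0770 m³/s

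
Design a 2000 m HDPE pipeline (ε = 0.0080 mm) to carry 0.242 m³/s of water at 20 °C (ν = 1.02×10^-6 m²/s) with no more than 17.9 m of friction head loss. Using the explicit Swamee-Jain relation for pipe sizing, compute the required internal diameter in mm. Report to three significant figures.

D ≈ 371 mm

Swamee-Jain (Type III): D = 0.66·[ε^1.25·(LQ²/(gh_f))^4.75 + ν·Q^9.4·(L/(gh_f))^5.2]^0.04
LQ²/(gh_f) = 0.6670; L/(gh_f) = 11.39
Term 1 = ε^1.25·(…)^4.75 = 6.22×10^-8; Term 2 = ν·Q^9.4·(…)^5.2 = 5.13×10^-7
D = 0.66·(6.22×10^-8 + 5.13×10^-7)^0.04 = 0.3715 m = 371 mm
Check: V = 2.23 m/s, Re = 8.13×10^5, f = 0.01247, h_f = 17.1 m ≈ 17.9 m ✓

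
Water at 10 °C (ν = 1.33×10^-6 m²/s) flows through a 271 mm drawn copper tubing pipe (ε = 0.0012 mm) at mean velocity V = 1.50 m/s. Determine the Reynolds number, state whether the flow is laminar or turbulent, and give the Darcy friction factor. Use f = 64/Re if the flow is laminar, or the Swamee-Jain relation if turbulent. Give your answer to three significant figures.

Re = VD/ν = 1.500·0.271/1.33×10^-6 = 3.06×10^5
Re > 4000 → turbulent; ε/D = 4.43×10^-6
Swamee-Jain: f = 0.01438

Re ≈ 3.06×10^5; turbulent; f ≈ 0.0144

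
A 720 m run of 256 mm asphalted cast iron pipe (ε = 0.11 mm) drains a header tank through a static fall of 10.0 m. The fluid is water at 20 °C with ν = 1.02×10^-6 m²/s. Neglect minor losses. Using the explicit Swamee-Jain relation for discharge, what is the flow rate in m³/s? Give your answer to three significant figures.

Q ≈ 0.104 m³/s

Swamee-Jain (Type II): Q = -0.965·√(gD⁵h_f/L)·ln[ε/(3.7D) + √(3.17ν²L/(gD³h_f))]
√(gD⁵h_f/L) = √(9.81·0.256⁵·10.0/720) = 0.01224
ε/(3.7D) = 1.16×10^-4; √(3.17ν²L/(gD³h_f)) = 3.80×10^-5
Q = -0.965·0.01224·ln(1.541×10^-4) = 0.1037 m³/s
Check: V = 2.01 m/s, Re = 5.06×10^5, f = 0.01731, h_f = 10.1 m ≈ 10.0 m ✓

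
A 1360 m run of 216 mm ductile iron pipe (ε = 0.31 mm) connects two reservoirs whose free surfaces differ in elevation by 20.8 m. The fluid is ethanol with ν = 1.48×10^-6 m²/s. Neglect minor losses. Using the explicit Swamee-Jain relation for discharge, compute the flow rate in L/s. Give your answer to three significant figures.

Swamee-Jain (Type II): Q = -0.965·√(gD⁵h_f/L)·ln[ε/(3.7D) + √(3.17ν²L/(gD³h_f))]
√(gD⁵h_f/L) = √(9.81·0.216⁵·20.8/1360) = 0.008399
ε/(3.7D) = 3.88×10^-4; √(3.17ν²L/(gD³h_f)) = 6.78×10^-5
Q = -0.965·0.008399·ln(4.557×10^-4) = 0.06236 m³/s
Check: V = 1.70 m/s, Re = 2.48×10^5, f = 0.02255, h_f = 21.0 m ≈ 20.8 m ✓

Q ≈ 62.4 L/s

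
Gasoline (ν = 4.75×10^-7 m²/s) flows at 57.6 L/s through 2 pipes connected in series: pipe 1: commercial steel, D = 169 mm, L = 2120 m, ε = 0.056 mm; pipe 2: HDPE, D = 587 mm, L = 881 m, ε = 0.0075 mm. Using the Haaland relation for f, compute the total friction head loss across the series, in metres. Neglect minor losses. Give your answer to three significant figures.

Pipe 1: V = 2.568 m/s, Re = 9.14×10^5, ε/D = 3.31×10^-4, f = 0.01593, h_1 = f(L/D)V²/2g = 67.16 m
Pipe 2: V = 0.2128 m/s, Re = 2.63×10^5, ε/D = 1.28×10^-5, f = 0.01480, h_2 = f(L/D)V²/2g = 0.05128 m
Series → Q common, losses add: H = Σh = 67.21 m

H ≈ 67.2 m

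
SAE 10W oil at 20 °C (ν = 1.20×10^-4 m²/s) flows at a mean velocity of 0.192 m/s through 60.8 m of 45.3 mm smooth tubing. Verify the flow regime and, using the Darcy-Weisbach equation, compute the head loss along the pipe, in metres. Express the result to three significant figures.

h_f ≈ 2.23 m

Re = VD/ν = 0.192·0.04530/1.20×10^-4 = 72.5 → laminar (Re < 2300)
f = 64/Re = 0.8830
h_f = f(L/D)V²/(2g) = 0.8830·(60.8/0.04530)·0.192²/(2·9.81) = 2.227 m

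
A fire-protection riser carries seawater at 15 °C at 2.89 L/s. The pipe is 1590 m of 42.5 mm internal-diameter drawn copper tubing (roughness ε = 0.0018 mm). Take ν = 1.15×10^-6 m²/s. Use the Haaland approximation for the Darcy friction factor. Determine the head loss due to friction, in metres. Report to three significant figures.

V = 4Q/(πD²) = 4·0.00289/(π·0.0425²) = 2.037 m/s
Re = VD/ν = 2.037·0.0425/1.15×10^-6 = 7.53×10^4 → turbulent
ε/D = 0.0018/42.5 = 4.24×10^-5
Haaland: f = 0.01907
h_f = f(L/D)V²/(2g) = 0.01907·(1590/0.0425)·2.037²/(2·9.81) = 150.9 m

h_f ≈ 151 m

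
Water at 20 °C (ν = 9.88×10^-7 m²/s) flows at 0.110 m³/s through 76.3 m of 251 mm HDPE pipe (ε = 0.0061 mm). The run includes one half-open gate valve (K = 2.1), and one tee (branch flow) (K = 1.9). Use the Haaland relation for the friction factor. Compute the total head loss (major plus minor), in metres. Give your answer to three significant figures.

H_L ≈ 2.01 m

V = 4Q/(πD²) = 2.223 m/s; V²/2g = 0.2519 m
Re = 5.65×10^5, ε/D = 2.43×10^-5 → f = 0.01310 (Haaland)
Major: h_f = f(L/D)·V²/2g = 0.01310·304.0·0.2519 = 1.003 m
Minor: ΣK = 4.00; h_m = ΣK·V²/2g = 1.008 m
Total H_L = 1.003 + 1.008 = 2.010 m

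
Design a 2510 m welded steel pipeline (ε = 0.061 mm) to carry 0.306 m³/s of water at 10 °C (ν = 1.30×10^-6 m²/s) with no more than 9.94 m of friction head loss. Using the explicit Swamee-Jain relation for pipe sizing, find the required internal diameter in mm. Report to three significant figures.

Swamee-Jain (Type III): D = 0.66·[ε^1.25·(LQ²/(gh_f))^4.75 + ν·Q^9.4·(L/(gh_f))^5.2]^0.04
LQ²/(gh_f) = 2.410; L/(gh_f) = 25.74
Term 1 = ε^1.25·(…)^4.75 = 3.52×10^-4; Term 2 = ν·Q^9.4·(…)^5.2 = 4.12×10^-4
D = 0.66·(3.52×10^-4 + 4.12×10^-4)^0.04 = 0.4953 m = 495 mm
Check: V = 1.59 m/s, Re = 6.05×10^5, f = 0.01445, h_f = 9.41 m ≈ 9.94 m ✓

D ≈ 495 mm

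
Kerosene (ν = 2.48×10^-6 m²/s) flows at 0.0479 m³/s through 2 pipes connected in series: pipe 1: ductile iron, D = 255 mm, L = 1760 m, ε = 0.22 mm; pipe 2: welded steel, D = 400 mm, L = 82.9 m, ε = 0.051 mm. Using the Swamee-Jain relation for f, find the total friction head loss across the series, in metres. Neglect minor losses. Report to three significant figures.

H ≈ 6.82 m

Pipe 1: V = 0.9379 m/s, Re = 9.64×10^4, ε/D = 8.63×10^-4, f = 0.02193, h_1 = f(L/D)V²/2g = 6.788 m
Pipe 2: V = 0.3812 m/s, Re = 6.15×10^4, ε/D = 1.27×10^-4, f = 0.02040, h_2 = f(L/D)V²/2g = 0.03131 m
Series → Q common, losses add: H = Σh = 6.819 m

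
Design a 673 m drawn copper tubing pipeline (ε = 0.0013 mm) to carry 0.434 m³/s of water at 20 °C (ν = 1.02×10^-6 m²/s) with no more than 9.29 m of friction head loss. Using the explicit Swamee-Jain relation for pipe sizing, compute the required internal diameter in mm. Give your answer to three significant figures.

Swamee-Jain (Type III): D = 0.66·[ε^1.25·(LQ²/(gh_f))^4.75 + ν·Q^9.4·(L/(gh_f))^5.2]^0.04
LQ²/(gh_f) = 1.391; L/(gh_f) = 7.385
Term 1 = ε^1.25·(…)^4.75 = 2.10×10^-7; Term 2 = ν·Q^9.4·(…)^5.2 = 1.31×10^-5
D = 0.66·(2.10×10^-7 + 1.31×10^-5)^0.04 = 0.4212 m = 421 mm
Check: V = 3.11 m/s, Re = 1.29×10^6, f = 0.01122, h_f = 8.87 m ≈ 9.29 m ✓

D ≈ 421 mm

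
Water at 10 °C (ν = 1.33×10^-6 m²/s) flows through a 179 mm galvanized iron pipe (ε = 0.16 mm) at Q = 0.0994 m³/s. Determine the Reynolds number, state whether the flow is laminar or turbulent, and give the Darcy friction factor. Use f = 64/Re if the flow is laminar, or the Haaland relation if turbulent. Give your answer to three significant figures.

V = 4Q/(πD²) = 3.950 m/s
Re = VD/ν = 3.950·0.179/1.33×10^-6 = 5.32×10^5
Re > 4000 → turbulent; ε/D = 8.94×10^-4
Haaland: f = 0.01968

Re ≈ 5.32×10^5; turbulent; f ≈ 0.0197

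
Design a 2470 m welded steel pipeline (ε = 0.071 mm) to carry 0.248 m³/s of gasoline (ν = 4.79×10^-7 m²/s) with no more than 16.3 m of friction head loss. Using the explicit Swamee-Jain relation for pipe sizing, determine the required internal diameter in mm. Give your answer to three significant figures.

Swamee-Jain (Type III): D = 0.66·[ε^1.25·(LQ²/(gh_f))^4.75 + ν·Q^9.4·(L/(gh_f))^5.2]^0.04
LQ²/(gh_f) = 0.9500; L/(gh_f) = 15.45
Term 1 = ε^1.25·(…)^4.75 = 5.11×10^-6; Term 2 = ν·Q^9.4·(…)^5.2 = 1.48×10^-6
D = 0.66·(5.11×10^-6 + 1.48×10^-6)^0.04 = 0.4095 m = 410 mm
Check: V = 1.88 m/s, Re = 1.61×10^6, f = 0.01411, h_f = 15.4 m ≈ 16.3 m ✓

D ≈ 410 mm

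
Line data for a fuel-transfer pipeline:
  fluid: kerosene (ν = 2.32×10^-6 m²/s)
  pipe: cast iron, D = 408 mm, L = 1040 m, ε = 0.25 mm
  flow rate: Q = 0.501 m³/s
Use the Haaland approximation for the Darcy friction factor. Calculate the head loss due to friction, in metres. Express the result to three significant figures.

V = 4Q/(πD²) = 4·0.501/(π·0.408²) = 3.832 m/s
Re = VD/ν = 3.832·0.408/2.32×10^-6 = 6.74×10^5 → turbulent
ε/D = 0.25/408 = 6.13×10^-4
Haaland: f = 0.01808
h_f = f(L/D)V²/(2g) = 0.01808·(1040/0.408)·3.832²/(2·9.81) = 34.49 m

h_f ≈ 34.5 m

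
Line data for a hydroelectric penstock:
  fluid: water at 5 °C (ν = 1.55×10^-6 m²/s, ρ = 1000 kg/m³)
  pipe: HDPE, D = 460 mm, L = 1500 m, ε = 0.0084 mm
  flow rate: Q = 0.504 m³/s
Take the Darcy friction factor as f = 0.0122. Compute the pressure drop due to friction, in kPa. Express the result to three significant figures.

Δp ≈ 183 kPa

V = 4Q/(πD²) = 4·0.504/(π·0.460²) = 3.033 m/s
h_f = f(L/D)V²/(2g) = 0.01220·(1500/0.460)·3.033²/(2·9.81) = 18.65 m
Δp = ρg·h_f = 1000·9.81·18.65 = 182.9 kPa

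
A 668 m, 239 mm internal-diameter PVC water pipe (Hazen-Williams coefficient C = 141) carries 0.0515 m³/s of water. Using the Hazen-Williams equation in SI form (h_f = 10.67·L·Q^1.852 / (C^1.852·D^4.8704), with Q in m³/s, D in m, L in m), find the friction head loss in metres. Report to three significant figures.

h_f = 10.67·668·0.0515^1.852 / (141^1.852·0.239^4.8704) = 3.268 m

h_f ≈ 3.27 m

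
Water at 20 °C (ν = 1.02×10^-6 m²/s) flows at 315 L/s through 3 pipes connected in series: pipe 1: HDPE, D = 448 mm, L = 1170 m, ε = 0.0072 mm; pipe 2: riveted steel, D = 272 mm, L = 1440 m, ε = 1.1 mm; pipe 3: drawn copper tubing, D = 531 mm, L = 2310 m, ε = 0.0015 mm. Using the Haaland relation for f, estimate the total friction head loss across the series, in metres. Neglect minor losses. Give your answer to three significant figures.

H ≈ 239 m

Pipe 1: V = 1.998 m/s, Re = 8.78×10^5, ε/D = 1.61×10^-5, f = 0.01212, h_1 = f(L/D)V²/2g = 6.441 m
Pipe 2: V = 5.421 m/s, Re = 1.45×10^6, ε/D = 0.00404, f = 0.02863, h_2 = f(L/D)V²/2g = 227.1 m
Pipe 3: V = 1.422 m/s, Re = 7.41×10^5, ε/D = 2.82×10^-6, f = 0.01223, h_3 = f(L/D)V²/2g = 5.488 m
Series → Q common, losses add: H = Σh = 239.0 m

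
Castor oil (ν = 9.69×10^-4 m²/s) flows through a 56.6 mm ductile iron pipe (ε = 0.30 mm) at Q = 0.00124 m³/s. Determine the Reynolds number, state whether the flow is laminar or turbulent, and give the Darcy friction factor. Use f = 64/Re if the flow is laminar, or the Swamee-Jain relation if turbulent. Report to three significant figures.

V = 4Q/(πD²) = 0.4928 m/s
Re = VD/ν = 0.4928·0.0566/9.69×10^-4 = 28.8
Re < 2300 → laminar → f = 64/Re = 2.223

Re ≈ 28.8; laminar; f = 64/Re ≈ 2.22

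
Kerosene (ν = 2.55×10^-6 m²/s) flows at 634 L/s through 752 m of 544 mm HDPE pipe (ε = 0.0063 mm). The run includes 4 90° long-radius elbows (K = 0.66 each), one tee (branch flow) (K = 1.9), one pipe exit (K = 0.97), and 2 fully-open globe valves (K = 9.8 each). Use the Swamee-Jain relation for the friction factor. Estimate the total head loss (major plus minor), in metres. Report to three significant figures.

H_L ≈ 16.3 m

V = 4Q/(πD²) = 2.728 m/s; V²/2g = 0.3792 m
Re = 5.82×10^5, ε/D = 1.16×10^-5 → f = 0.01295 (Swamee-Jain)
Major: h_f = f(L/D)·V²/2g = 0.01295·1382·0.3792 = 6.787 m
Minor: ΣK = 25.1; h_m = ΣK·V²/2g = 9.522 m
Total H_L = 6.787 + 9.522 = 16.31 m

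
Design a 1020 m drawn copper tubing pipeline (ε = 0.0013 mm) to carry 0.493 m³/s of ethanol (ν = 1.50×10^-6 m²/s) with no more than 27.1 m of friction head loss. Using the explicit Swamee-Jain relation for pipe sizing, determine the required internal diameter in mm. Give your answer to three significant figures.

Swamee-Jain (Type III): D = 0.66·[ε^1.25·(LQ²/(gh_f))^4.75 + ν·Q^9.4·(L/(gh_f))^5.2]^0.04
LQ²/(gh_f) = 0.9325; L/(gh_f) = 3.837
Term 1 = ε^1.25·(…)^4.75 = 3.15×10^-8; Term 2 = ν·Q^9.4·(…)^5.2 = 2.12×10^-6
D = 0.66·(3.15×10^-8 + 2.12×10^-6)^0.04 = 0.3916 m = 392 mm
Check: V = 4.09 m/s, Re = 1.07×10^6, f = 0.01157, h_f = 25.7 m ≈ 27.1 m ✓

D ≈ 392 mm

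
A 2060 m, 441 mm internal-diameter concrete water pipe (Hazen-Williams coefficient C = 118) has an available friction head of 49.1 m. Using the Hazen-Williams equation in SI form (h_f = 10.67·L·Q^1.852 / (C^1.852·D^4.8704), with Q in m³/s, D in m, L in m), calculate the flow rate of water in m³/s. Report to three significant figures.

Q ≈ 0.507 m³/s

Rearranging: Q = [h_f·C^1.852·D^4.8704 / (10.67·L)]^(1/1.852)
Q = [49.1·118^1.852·0.441^4.8704 / (10.67·2060)]^0.540 = 0.5075 m³/s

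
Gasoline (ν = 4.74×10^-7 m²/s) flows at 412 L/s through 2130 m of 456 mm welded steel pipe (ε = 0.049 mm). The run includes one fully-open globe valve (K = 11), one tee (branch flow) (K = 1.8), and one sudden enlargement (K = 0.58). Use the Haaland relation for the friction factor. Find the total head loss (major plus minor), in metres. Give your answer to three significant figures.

V = 4Q/(πD²) = 2.523 m/s; V²/2g = 0.3244 m
Re = 2.43×10^6, ε/D = 1.07×10^-4 → f = 0.01275 (Haaland)
Major: h_f = f(L/D)·V²/2g = 0.01275·4671·0.3244 = 19.33 m
Minor: ΣK = 13.4; h_m = ΣK·V²/2g = 4.340 m
Total H_L = 19.33 + 4.340 = 23.67 m

H_L ≈ 23.7 m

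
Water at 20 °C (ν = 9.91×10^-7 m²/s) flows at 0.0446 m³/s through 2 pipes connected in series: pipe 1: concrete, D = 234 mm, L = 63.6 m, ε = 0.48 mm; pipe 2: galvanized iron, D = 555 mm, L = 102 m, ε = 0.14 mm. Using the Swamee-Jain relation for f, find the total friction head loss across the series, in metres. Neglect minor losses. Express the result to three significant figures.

Pipe 1: V = 1.037 m/s, Re = 2.45×10^5, ε/D = 0.00205, f = 0.02446, h_1 = f(L/D)V²/2g = 0.3645 m
Pipe 2: V = 0.1844 m/s, Re = 1.03×10^5, ε/D = 2.52×10^-4, f = 0.01917, h_2 = f(L/D)V²/2g = 0.006102 m
Series → Q common, losses add: H = Σh = 0.3706 m

H ≈ 0.371 m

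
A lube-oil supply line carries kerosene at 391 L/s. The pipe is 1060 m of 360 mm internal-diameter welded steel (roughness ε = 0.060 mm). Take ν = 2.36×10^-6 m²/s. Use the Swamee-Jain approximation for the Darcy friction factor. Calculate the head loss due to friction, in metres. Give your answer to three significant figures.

V = 4Q/(πD²) = 4·0.391/(π·0.360²) = 3.841 m/s
Re = VD/ν = 3.841·0.360/2.36×10^-6 = 5.86×10^5 → turbulent
ε/D = 0.060/360 = 1.67×10^-4
Swamee-Jain: f = 0.01497
h_f = f(L/D)V²/(2g) = 0.01497·(1060/0.360)·3.841²/(2·9.81) = 33.16 m

h_f ≈ 33.2 m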